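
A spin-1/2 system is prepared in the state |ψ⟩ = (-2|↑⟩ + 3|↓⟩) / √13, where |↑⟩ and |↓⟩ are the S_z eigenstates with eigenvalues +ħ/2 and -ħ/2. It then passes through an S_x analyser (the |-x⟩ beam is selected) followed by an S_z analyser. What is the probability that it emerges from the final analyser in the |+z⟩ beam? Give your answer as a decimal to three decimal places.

First analyser (S_x): P(|-x⟩) = |⟨-x|ψ⟩|² = 25/26.
After stage 1 the state is |-x⟩; P(|+z⟩) = |⟨+z|-x⟩|² = 1/2.
Joint probability = 25/26 × 1/2 = 0.481.

0.481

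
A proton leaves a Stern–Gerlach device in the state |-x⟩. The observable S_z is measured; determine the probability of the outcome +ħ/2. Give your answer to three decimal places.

In the S_z basis, |-x⟩ = (|↑⟩ - |↓⟩)/√2 and |+z⟩ = |↑⟩.
|⟨+z|-x⟩|² = 1/2.

0.500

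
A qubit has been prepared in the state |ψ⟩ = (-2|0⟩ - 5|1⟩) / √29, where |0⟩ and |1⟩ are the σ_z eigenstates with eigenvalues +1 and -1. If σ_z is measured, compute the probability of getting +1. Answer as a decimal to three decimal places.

The +1 outcome corresponds to |0⟩. Its amplitude in |ψ⟩ is -2/√29.
P = |-2|² / 29 = 4/29.

0.138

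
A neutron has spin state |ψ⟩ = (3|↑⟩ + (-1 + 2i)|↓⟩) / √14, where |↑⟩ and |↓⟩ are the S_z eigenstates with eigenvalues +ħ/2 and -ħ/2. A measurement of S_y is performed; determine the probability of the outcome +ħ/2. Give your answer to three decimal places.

0.929

|+y⟩ = (|↑⟩ + i|↓⟩)/√2, so ⟨+y|ψ⟩ = (5 + i) / (√2·√14).
P = |5 + i|² / 28 = 26/28.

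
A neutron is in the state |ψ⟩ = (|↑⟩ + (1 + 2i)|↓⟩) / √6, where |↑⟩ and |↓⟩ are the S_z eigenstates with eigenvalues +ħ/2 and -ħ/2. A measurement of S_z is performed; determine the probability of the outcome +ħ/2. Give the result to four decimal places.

0.1667

The +ħ/2 outcome corresponds to |↑⟩. Its amplitude in |ψ⟩ is 1/√6.
P = |1|² / 6 = 1/6.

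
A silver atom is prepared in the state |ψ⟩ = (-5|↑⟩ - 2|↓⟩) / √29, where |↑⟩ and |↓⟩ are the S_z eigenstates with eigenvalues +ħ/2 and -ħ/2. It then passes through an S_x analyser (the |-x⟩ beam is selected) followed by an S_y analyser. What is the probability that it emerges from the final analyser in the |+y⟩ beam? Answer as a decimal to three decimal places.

First analyser (S_x): P(|-x⟩) = |⟨-x|ψ⟩|² = 9/58.
After stage 1 the state is |-x⟩; P(|+y⟩) = |⟨+y|-x⟩|² = 1/2.
Joint probability = 9/58 × 1/2 = 0.078.

0.078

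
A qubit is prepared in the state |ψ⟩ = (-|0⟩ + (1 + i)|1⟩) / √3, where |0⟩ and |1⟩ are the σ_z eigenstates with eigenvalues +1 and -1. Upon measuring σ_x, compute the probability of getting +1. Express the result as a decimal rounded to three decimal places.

|+x⟩ = (|0⟩ + |1⟩)/√2, so ⟨+x|ψ⟩ = (i) / (√2·√3).
P = |i|² / 6 = 1/6.

0.167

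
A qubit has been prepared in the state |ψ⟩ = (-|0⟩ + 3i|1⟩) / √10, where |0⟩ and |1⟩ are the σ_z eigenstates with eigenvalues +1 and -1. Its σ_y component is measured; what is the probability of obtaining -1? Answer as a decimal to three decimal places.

0.800

|-y⟩ = (|0⟩ - i|1⟩)/√2, so ⟨-y|ψ⟩ = (-4) / (√2·√10).
P = |-4|² / 20 = 16/20.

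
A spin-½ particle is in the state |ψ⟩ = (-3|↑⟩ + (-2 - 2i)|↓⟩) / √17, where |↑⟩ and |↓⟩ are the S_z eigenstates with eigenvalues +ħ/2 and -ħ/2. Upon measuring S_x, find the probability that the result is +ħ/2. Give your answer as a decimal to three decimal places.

0.853

|+x⟩ = (|↑⟩ + |↓⟩)/√2, so ⟨+x|ψ⟩ = (-5 - 2i) / (√2·√17).
P = |-5 - 2i|² / 34 = 29/34.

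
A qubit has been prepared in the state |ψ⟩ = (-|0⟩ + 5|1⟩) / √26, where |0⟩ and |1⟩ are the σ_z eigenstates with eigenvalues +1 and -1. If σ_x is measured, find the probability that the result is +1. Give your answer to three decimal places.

|+x⟩ = (|0⟩ + |1⟩)/√2, so ⟨+x|ψ⟩ = (4) / (√2·√26).
P = |4|² / 52 = 16/52.

0.308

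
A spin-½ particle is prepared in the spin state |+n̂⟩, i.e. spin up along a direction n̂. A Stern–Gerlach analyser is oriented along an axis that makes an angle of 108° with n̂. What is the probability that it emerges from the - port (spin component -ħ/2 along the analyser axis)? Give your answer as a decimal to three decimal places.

For spin-½, the probability of finding spin-up along an axis at angle θ to the initial spin direction is cos²(θ/2); spin-down is sin²(θ/2).
θ = 108°, so P = sin²(54°) ≈ 0.655.

0.655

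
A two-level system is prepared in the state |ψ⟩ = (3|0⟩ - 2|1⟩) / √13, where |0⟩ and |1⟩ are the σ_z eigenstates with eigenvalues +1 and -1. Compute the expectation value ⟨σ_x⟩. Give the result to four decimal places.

-0.9231

⟨σ_x⟩ = 2 Re(a* b)/(|a|²+|b|²) with a = 3, b = -2.
a* b = -6, so ⟨σ_x⟩ = -12/13.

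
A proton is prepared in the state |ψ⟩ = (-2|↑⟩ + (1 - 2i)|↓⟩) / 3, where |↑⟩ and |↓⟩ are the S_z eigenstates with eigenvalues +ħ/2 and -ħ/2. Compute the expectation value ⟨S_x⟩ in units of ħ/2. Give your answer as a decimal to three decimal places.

-0.444

⟨σ_x⟩ = 2 Re(a* b)/(|a|²+|b|²) with a = -2, b = (1 - 2i).
a* b = (-2 + 4i), so ⟨σ_x⟩ = -4/9.
⟨S_x⟩ = (ħ/2)·⟨σ_x⟩.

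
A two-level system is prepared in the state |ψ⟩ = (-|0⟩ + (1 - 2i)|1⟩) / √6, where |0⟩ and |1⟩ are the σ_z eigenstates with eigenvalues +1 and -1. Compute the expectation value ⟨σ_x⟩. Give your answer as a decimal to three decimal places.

-0.333

⟨σ_x⟩ = 2 Re(a* b)/(|a|²+|b|²) with a = -1, b = (1 - 2i).
a* b = (-1 + 2i), so ⟨σ_x⟩ = -2/6.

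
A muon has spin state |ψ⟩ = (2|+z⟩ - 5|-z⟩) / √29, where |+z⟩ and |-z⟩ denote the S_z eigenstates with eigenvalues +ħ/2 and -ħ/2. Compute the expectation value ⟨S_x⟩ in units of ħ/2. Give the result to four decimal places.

-0.6897

⟨σ_x⟩ = 2 Re(a* b)/(|a|²+|b|²) with a = 2, b = -5.
a* b = -10, so ⟨σ_x⟩ = -20/29.
⟨S_x⟩ = (ħ/2)·⟨σ_x⟩.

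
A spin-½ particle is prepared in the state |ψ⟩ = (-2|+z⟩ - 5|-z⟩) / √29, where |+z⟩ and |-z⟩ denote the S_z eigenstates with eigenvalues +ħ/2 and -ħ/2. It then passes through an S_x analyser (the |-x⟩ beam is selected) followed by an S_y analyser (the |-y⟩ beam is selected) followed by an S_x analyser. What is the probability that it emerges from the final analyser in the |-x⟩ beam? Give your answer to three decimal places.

First analyser (S_x): P(|-x⟩) = |⟨-x|ψ⟩|² = 9/58.
After stage 1 the state is |-x⟩; P(|-y⟩) = |⟨-y|-x⟩|² = 1/2.
After stage 2 the state is |-y⟩; P(|-x⟩) = |⟨-x|-y⟩|² = 1/2.
Joint probability = 9/58 × 1/2 × 1/2 = 0.039.

0.039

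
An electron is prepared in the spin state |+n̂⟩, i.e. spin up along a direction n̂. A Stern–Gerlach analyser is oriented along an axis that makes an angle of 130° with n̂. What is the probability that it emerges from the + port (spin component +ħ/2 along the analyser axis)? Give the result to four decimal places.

For spin-½, the probability of finding spin-up along an axis at angle θ to the initial spin direction is cos²(θ/2); spin-down is sin²(θ/2).
θ = 130°, so P = cos²(65°) ≈ 0.1786.

0.1786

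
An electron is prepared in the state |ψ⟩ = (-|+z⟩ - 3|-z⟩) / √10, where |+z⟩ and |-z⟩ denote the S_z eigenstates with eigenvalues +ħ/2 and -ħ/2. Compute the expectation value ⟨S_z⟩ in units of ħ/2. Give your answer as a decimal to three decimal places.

-0.800

⟨σ_z⟩ = |a|² - |b|² divided by |a|²+|b|², with a, b the |+z⟩, |-z⟩ amplitudes.
= (1 - 9)/10 = -8/10.
⟨S_z⟩ = (ħ/2)·⟨σ_z⟩.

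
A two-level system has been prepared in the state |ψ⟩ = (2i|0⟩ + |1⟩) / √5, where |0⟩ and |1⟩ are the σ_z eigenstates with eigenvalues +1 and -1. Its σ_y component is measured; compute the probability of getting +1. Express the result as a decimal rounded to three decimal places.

|+y⟩ = (|0⟩ + i|1⟩)/√2, so ⟨+y|ψ⟩ = (i) / (√2·√5).
P = |i|² / 10 = 1/10.

0.100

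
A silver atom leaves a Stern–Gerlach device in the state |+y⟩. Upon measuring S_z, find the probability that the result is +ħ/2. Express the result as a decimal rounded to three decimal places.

In the S_z basis, |+y⟩ = (|+z⟩ + i|-z⟩)/√2 and |+z⟩ = |+z⟩.
|⟨+z|+y⟩|² = 1/2.

0.500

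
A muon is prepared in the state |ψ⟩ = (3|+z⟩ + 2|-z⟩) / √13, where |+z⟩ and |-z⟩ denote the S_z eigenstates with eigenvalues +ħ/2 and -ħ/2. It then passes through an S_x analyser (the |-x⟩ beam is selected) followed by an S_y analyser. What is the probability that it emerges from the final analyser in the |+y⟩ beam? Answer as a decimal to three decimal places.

0.019

First analyser (S_x): P(|-x⟩) = |⟨-x|ψ⟩|² = 1/26.
After stage 1 the state is |-x⟩; P(|+y⟩) = |⟨+y|-x⟩|² = 1/2.
Joint probability = 1/26 × 1/2 = 0.019.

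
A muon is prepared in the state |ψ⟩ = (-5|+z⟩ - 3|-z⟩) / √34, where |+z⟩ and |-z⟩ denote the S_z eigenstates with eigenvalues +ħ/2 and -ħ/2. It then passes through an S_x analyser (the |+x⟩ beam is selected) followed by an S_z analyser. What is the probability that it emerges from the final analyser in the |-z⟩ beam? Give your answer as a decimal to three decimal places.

0.471

First analyser (S_x): P(|+x⟩) = |⟨+x|ψ⟩|² = 64/68.
After stage 1 the state is |+x⟩; P(|-z⟩) = |⟨-z|+x⟩|² = 1/2.
Joint probability = 64/68 × 1/2 = 0.471.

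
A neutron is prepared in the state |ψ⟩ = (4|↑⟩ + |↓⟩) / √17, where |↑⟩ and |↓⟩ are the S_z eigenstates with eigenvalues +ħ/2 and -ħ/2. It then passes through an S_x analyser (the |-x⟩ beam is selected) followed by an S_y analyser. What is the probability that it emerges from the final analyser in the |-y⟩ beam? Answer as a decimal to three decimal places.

First analyser (S_x): P(|-x⟩) = |⟨-x|ψ⟩|² = 9/34.
After stage 1 the state is |-x⟩; P(|-y⟩) = |⟨-y|-x⟩|² = 1/2.
Joint probability = 9/34 × 1/2 = 0.132.

0.132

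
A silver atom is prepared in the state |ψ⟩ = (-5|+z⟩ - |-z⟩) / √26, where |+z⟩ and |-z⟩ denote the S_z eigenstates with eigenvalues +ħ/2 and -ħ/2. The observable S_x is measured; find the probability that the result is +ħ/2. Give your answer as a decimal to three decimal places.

|+x⟩ = (|+z⟩ + |-z⟩)/√2, so ⟨+x|ψ⟩ = (-6) / (√2·√26).
P = |-6|² / 52 = 36/52.

0.692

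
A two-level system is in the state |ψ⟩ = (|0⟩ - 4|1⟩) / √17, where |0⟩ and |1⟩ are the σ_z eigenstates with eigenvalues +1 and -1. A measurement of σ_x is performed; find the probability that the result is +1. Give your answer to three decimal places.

|+x⟩ = (|0⟩ + |1⟩)/√2, so ⟨+x|ψ⟩ = (-3) / (√2·√17).
P = |-3|² / 34 = 9/34.

0.265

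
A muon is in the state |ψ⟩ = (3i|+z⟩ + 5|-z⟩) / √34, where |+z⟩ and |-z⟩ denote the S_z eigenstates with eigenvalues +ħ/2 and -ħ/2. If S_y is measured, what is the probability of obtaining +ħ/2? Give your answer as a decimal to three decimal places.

|+y⟩ = (|+z⟩ + i|-z⟩)/√2, so ⟨+y|ψ⟩ = (-2i) / (√2·√34).
P = |-2i|² / 68 = 4/68.

0.059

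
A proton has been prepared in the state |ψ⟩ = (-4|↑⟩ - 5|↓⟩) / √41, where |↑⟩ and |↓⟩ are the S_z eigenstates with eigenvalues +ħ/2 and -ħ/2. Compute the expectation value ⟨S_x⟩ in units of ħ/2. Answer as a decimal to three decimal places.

⟨σ_x⟩ = 2 Re(a* b)/(|a|²+|b|²) with a = -4, b = -5.
a* b = 20, so ⟨σ_x⟩ = 40/41.
⟨S_x⟩ = (ħ/2)·⟨σ_x⟩.

0.976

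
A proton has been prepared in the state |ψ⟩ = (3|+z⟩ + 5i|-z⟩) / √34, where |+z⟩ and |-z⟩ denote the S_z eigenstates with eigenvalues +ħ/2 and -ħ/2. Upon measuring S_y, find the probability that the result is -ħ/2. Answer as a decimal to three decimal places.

|-y⟩ = (|+z⟩ - i|-z⟩)/√2, so ⟨-y|ψ⟩ = (-2) / (√2·√34).
P = |-2|² / 68 = 4/68.

0.059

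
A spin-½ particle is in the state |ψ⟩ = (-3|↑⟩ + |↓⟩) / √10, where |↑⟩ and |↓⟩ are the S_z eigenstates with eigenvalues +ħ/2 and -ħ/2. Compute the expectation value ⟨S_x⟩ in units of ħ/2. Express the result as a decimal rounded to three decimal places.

-0.600

⟨σ_x⟩ = 2 Re(a* b)/(|a|²+|b|²) with a = -3, b = 1.
a* b = -3, so ⟨σ_x⟩ = -6/10.
⟨S_x⟩ = (ħ/2)·⟨σ_x⟩.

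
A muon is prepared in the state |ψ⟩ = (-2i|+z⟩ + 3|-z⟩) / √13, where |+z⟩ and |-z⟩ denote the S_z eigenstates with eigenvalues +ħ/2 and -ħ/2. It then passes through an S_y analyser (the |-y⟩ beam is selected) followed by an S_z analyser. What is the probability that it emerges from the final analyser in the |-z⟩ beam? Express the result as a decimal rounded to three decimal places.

First analyser (S_y): P(|-y⟩) = |⟨-y|ψ⟩|² = 1/26.
After stage 1 the state is |-y⟩; P(|-z⟩) = |⟨-z|-y⟩|² = 1/2.
Joint probability = 1/26 × 1/2 = 0.019.

0.019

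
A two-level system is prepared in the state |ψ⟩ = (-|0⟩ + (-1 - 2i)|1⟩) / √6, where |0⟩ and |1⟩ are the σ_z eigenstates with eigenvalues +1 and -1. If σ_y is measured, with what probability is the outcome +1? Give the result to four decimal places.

0.8333

|+y⟩ = (|0⟩ + i|1⟩)/√2, so ⟨+y|ψ⟩ = (-3 + i) / (√2·√6).
P = |-3 + i|² / 12 = 10/12.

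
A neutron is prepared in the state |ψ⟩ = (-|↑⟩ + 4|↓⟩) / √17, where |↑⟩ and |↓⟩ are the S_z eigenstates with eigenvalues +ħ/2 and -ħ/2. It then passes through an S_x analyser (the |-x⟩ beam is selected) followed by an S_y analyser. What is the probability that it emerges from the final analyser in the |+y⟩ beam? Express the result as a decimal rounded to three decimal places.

0.368

First analyser (S_x): P(|-x⟩) = |⟨-x|ψ⟩|² = 25/34.
After stage 1 the state is |-x⟩; P(|+y⟩) = |⟨+y|-x⟩|² = 1/2.
Joint probability = 25/34 × 1/2 = 0.368.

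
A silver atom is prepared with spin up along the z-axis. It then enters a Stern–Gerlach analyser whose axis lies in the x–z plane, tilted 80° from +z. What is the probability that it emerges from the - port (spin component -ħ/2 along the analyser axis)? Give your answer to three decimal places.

For spin-½, the probability of finding spin-up along an axis at angle θ to the initial spin direction is cos²(θ/2); spin-down is sin²(θ/2).
θ = 80°, so P = sin²(40°) ≈ 0.413.

0.413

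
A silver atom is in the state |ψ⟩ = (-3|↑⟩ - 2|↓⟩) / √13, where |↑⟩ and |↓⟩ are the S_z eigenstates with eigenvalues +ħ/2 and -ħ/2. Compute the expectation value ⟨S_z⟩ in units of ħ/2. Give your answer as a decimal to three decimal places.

0.385

⟨σ_z⟩ = |a|² - |b|² divided by |a|²+|b|², with a, b the |↑⟩, |↓⟩ amplitudes.
= (9 - 4)/13 = 5/13.
⟨S_z⟩ = (ħ/2)·⟨σ_z⟩.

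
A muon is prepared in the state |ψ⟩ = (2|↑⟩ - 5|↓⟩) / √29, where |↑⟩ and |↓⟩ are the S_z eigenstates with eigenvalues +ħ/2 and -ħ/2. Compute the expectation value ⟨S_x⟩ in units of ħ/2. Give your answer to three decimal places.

-0.690

⟨σ_x⟩ = 2 Re(a* b)/(|a|²+|b|²) with a = 2, b = -5.
a* b = -10, so ⟨σ_x⟩ = -20/29.
⟨S_x⟩ = (ħ/2)·⟨σ_x⟩.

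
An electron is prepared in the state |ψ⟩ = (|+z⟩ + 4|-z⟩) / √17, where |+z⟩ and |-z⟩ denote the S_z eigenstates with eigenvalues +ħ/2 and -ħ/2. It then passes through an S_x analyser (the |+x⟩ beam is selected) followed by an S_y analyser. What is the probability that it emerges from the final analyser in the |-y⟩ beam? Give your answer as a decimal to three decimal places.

0.368

First analyser (S_x): P(|+x⟩) = |⟨+x|ψ⟩|² = 25/34.
After stage 1 the state is |+x⟩; P(|-y⟩) = |⟨-y|+x⟩|² = 1/2.
Joint probability = 25/34 × 1/2 = 0.368.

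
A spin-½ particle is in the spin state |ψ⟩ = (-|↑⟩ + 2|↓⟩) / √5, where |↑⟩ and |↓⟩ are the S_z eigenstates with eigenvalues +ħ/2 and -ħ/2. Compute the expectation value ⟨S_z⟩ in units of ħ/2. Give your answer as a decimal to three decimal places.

⟨σ_z⟩ = |a|² - |b|² divided by |a|²+|b|², with a, b the |↑⟩, |↓⟩ amplitudes.
= (1 - 4)/5 = -3/5.
⟨S_z⟩ = (ħ/2)·⟨σ_z⟩.

-0.600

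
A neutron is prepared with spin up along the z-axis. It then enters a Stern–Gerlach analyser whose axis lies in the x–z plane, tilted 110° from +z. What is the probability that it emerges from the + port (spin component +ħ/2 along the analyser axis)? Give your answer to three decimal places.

For spin-½, the probability of finding spin-up along an axis at angle θ to the initial spin direction is cos²(θ/2); spin-down is sin²(θ/2).
θ = 110°, so P = cos²(55°) ≈ 0.329.

0.329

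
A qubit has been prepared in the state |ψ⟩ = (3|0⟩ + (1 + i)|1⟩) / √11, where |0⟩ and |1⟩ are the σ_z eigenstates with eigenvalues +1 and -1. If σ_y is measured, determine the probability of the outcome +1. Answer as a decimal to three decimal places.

|+y⟩ = (|0⟩ + i|1⟩)/√2, so ⟨+y|ψ⟩ = (4 - i) / (√2·√11).
P = |4 - i|² / 22 = 17/22.

0.773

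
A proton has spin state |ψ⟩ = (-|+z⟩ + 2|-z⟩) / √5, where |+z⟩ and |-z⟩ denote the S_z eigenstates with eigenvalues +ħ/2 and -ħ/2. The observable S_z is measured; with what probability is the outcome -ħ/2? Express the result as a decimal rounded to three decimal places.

0.800

The -ħ/2 outcome corresponds to |-z⟩. Its amplitude in |ψ⟩ is 2/√5.
P = |2|² / 5 = 4/5.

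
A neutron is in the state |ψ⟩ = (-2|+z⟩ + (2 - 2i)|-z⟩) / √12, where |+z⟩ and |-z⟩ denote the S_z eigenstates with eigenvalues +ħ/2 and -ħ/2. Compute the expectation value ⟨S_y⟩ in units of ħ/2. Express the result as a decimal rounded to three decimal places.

⟨σ_y⟩ = 2 Im(a* b)/(|a|²+|b|²) with a = -2, b = (2 - 2i).
a* b = (-4 + 4i), so ⟨σ_y⟩ = 8/12.
⟨S_y⟩ = (ħ/2)·⟨σ_y⟩.

0.667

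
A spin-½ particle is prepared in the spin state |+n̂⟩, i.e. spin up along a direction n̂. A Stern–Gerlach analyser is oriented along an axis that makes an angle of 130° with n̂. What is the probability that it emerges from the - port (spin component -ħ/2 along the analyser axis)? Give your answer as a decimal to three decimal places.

0.821

For spin-½, the probability of finding spin-up along an axis at angle θ to the initial spin direction is cos²(θ/2); spin-down is sin²(θ/2).
θ = 130°, so P = sin²(65°) ≈ 0.821.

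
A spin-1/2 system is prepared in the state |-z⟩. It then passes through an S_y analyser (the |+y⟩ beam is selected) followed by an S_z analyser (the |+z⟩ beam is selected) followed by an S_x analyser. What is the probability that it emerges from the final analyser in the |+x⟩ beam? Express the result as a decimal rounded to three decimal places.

First analyser (S_y): from |-z⟩, P(|+y⟩) = 1/2.
After stage 1 the state is |+y⟩; P(|+z⟩) = |⟨+z|+y⟩|² = 1/2.
After stage 2 the state is |+z⟩; P(|+x⟩) = |⟨+x|+z⟩|² = 1/2.
Joint probability = 1/2 × 1/2 × 1/2 = 0.125.

0.125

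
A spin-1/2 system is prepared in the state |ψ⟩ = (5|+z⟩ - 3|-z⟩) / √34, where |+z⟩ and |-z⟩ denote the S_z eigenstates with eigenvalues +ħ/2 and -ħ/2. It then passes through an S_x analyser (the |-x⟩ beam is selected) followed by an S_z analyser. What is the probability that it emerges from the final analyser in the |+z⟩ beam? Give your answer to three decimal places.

0.471

First analyser (S_x): P(|-x⟩) = |⟨-x|ψ⟩|² = 64/68.
After stage 1 the state is |-x⟩; P(|+z⟩) = |⟨+z|-x⟩|² = 1/2.
Joint probability = 64/68 × 1/2 = 0.471.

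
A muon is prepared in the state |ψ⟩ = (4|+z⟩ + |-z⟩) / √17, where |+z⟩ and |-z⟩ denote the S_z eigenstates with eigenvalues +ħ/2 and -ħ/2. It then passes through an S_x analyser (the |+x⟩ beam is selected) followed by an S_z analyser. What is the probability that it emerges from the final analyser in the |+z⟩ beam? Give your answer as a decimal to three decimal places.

First analyser (S_x): P(|+x⟩) = |⟨+x|ψ⟩|² = 25/34.
After stage 1 the state is |+x⟩; P(|+z⟩) = |⟨+z|+x⟩|² = 1/2.
Joint probability = 25/34 × 1/2 = 0.368.

0.368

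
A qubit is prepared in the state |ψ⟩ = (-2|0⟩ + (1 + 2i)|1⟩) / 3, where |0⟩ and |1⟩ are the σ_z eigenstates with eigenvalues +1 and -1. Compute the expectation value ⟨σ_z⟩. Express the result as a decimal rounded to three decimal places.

⟨σ_z⟩ = |a|² - |b|² divided by |a|²+|b|², with a, b the |0⟩, |1⟩ amplitudes.
= (4 - 5)/9 = -1/9.

-0.111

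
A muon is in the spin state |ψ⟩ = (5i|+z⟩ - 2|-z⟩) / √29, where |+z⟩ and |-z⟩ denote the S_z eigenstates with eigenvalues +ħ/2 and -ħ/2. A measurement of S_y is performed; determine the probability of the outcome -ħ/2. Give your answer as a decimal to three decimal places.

0.155

|-y⟩ = (|+z⟩ - i|-z⟩)/√2, so ⟨-y|ψ⟩ = (3i) / (√2·√29).
P = |3i|² / 58 = 9/58.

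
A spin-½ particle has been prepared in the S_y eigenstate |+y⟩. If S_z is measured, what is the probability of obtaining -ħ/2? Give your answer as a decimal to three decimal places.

In the S_z basis, |+y⟩ = (|+z⟩ + i|-z⟩)/√2 and |-z⟩ = |-z⟩.
|⟨-z|+y⟩|² = 1/2.

0.500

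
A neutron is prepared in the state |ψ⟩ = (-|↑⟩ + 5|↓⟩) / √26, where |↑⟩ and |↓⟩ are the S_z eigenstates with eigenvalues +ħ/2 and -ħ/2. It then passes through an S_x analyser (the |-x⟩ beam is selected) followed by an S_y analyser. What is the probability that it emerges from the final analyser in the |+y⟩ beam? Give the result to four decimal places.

First analyser (S_x): P(|-x⟩) = |⟨-x|ψ⟩|² = 36/52.
After stage 1 the state is |-x⟩; P(|+y⟩) = |⟨+y|-x⟩|² = 1/2.
Joint probability = 36/52 × 1/2 = 0.3462.

0.3462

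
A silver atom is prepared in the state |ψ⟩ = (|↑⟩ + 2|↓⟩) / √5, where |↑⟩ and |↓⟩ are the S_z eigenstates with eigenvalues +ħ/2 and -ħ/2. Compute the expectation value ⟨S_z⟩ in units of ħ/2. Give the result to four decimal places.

⟨σ_z⟩ = |a|² - |b|² divided by |a|²+|b|², with a, b the |↑⟩, |↓⟩ amplitudes.
= (1 - 4)/5 = -3/5.
⟨S_z⟩ = (ħ/2)·⟨σ_z⟩.

-0.6000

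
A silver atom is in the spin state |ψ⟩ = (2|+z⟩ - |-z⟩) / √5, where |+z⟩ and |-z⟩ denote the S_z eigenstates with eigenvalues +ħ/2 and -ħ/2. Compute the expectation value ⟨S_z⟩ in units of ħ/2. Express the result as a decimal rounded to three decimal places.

0.600

⟨σ_z⟩ = |a|² - |b|² divided by |a|²+|b|², with a, b the |+z⟩, |-z⟩ amplitudes.
= (4 - 1)/5 = 3/5.
⟨S_z⟩ = (ħ/2)·⟨σ_z⟩.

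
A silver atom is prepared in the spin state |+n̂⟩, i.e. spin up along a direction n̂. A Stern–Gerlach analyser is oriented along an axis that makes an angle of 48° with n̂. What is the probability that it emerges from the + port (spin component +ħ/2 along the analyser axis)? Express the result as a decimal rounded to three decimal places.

For spin-½, the probability of finding spin-up along an axis at angle θ to the initial spin direction is cos²(θ/2); spin-down is sin²(θ/2).
θ = 48°, so P = cos²(24°) ≈ 0.835.

0.835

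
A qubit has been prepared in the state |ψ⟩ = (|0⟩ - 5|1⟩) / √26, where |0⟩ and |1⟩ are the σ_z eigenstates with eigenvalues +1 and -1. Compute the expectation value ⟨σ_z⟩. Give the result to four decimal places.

-0.9231

⟨σ_z⟩ = |a|² - |b|² divided by |a|²+|b|², with a, b the |0⟩, |1⟩ amplitudes.
= (1 - 25)/26 = -24/26.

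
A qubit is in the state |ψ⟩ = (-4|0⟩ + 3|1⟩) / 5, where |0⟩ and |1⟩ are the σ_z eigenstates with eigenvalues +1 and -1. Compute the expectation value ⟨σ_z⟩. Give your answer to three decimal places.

0.280

⟨σ_z⟩ = |a|² - |b|² divided by |a|²+|b|², with a, b the |0⟩, |1⟩ amplitudes.
= (16 - 9)/25 = 7/25.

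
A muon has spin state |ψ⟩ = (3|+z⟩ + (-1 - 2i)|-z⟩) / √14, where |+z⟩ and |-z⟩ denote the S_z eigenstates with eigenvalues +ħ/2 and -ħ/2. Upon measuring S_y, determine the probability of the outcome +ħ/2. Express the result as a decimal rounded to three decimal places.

0.071

|+y⟩ = (|+z⟩ + i|-z⟩)/√2, so ⟨+y|ψ⟩ = (1 + i) / (√2·√14).
P = |1 + i|² / 28 = 2/28.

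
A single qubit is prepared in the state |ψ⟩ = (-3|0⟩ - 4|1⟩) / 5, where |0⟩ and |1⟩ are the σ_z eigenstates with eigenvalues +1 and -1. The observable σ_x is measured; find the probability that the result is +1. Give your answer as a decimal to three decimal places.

|+x⟩ = (|0⟩ + |1⟩)/√2, so ⟨+x|ψ⟩ = (-7) / (√2·5).
P = |-7|² / 50 = 49/50.

0.980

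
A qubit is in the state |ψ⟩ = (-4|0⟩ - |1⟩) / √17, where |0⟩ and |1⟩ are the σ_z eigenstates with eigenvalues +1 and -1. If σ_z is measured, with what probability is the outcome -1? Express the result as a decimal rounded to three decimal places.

0.059

The -1 outcome corresponds to |1⟩. Its amplitude in |ψ⟩ is -1/√17.
P = |-1|² / 17 = 1/17.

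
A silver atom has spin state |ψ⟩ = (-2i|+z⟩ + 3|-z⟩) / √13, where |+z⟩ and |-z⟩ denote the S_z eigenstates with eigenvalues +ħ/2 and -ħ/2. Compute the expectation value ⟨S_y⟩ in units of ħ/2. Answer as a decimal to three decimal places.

⟨σ_y⟩ = 2 Im(a* b)/(|a|²+|b|²) with a = -2i, b = 3.
a* b = 6i, so ⟨σ_y⟩ = 12/13.
⟨S_y⟩ = (ħ/2)·⟨σ_y⟩.

0.923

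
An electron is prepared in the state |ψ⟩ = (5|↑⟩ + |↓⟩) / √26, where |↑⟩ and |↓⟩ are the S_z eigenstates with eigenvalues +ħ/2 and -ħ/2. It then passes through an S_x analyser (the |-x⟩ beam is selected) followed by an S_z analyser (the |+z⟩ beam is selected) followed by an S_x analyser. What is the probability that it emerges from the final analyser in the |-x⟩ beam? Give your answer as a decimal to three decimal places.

0.077

First analyser (S_x): P(|-x⟩) = |⟨-x|ψ⟩|² = 16/52.
After stage 1 the state is |-x⟩; P(|+z⟩) = |⟨+z|-x⟩|² = 1/2.
After stage 2 the state is |+z⟩; P(|-x⟩) = |⟨-x|+z⟩|² = 1/2.
Joint probability = 16/52 × 1/2 × 1/2 = 0.077.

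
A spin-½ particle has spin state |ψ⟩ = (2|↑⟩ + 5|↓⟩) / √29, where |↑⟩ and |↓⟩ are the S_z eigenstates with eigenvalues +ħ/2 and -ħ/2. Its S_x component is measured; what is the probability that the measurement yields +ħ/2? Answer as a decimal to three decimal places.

0.845

|+x⟩ = (|↑⟩ + |↓⟩)/√2, so ⟨+x|ψ⟩ = (7) / (√2·√29).
P = |7|² / 58 = 49/58.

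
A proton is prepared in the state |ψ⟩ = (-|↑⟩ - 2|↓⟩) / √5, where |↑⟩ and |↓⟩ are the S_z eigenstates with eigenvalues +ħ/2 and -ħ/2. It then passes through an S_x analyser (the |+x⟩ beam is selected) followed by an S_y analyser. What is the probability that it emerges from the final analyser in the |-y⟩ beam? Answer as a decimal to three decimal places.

0.450

First analyser (S_x): P(|+x⟩) = |⟨+x|ψ⟩|² = 9/10.
After stage 1 the state is |+x⟩; P(|-y⟩) = |⟨-y|+x⟩|² = 1/2.
Joint probability = 9/10 × 1/2 = 0.450.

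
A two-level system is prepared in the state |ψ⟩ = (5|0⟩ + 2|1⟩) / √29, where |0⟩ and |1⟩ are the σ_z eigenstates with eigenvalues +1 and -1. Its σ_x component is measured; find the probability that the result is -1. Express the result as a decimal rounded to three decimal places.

0.155

|-x⟩ = (|0⟩ - |1⟩)/√2, so ⟨-x|ψ⟩ = (3) / (√2·√29).
P = |3|² / 58 = 9/58.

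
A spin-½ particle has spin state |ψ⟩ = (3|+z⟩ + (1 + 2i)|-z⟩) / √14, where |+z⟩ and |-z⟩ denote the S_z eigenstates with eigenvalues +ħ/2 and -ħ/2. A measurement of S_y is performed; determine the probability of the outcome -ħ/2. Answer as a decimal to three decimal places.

|-y⟩ = (|+z⟩ - i|-z⟩)/√2, so ⟨-y|ψ⟩ = (1 + i) / (√2·√14).
P = |1 + i|² / 28 = 2/28.

0.071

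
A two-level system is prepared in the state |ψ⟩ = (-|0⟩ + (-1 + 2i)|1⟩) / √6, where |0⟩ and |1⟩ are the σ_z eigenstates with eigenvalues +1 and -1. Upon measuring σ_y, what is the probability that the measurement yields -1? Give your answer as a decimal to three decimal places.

0.833

|-y⟩ = (|0⟩ - i|1⟩)/√2, so ⟨-y|ψ⟩ = (-3 - i) / (√2·√6).
P = |-3 - i|² / 12 = 10/12.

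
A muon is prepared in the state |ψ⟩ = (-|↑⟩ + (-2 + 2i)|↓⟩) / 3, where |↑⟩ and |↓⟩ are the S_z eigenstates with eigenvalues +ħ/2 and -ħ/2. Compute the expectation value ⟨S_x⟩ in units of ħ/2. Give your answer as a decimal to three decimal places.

⟨σ_x⟩ = 2 Re(a* b)/(|a|²+|b|²) with a = -1, b = (-2 + 2i).
a* b = (2 - 2i), so ⟨σ_x⟩ = 4/9.
⟨S_x⟩ = (ħ/2)·⟨σ_x⟩.

0.444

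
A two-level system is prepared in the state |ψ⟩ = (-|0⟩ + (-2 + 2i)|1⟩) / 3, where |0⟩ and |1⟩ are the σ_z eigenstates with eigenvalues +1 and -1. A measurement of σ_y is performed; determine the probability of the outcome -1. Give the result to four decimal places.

|-y⟩ = (|0⟩ - i|1⟩)/√2, so ⟨-y|ψ⟩ = (-3 - 2i) / (√2·3).
P = |-3 - 2i|² / 18 = 13/18.

0.7222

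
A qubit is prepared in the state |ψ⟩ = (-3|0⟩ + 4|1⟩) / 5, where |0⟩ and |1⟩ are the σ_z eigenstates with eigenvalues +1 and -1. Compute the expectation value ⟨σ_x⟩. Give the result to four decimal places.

⟨σ_x⟩ = 2 Re(a* b)/(|a|²+|b|²) with a = -3, b = 4.
a* b = -12, so ⟨σ_x⟩ = -24/25.

-0.9600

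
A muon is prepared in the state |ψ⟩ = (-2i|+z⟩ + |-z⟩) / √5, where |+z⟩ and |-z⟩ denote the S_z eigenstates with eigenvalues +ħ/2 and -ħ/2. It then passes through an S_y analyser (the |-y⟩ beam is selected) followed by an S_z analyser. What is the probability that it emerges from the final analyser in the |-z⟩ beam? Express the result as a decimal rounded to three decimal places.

First analyser (S_y): P(|-y⟩) = |⟨-y|ψ⟩|² = 1/10.
After stage 1 the state is |-y⟩; P(|-z⟩) = |⟨-z|-y⟩|² = 1/2.
Joint probability = 1/10 × 1/2 = 0.050.

0.050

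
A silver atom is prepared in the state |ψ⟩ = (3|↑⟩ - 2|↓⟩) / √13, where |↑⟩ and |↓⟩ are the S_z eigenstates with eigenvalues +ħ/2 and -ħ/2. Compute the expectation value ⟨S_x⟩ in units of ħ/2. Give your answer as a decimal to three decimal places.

-0.923

⟨σ_x⟩ = 2 Re(a* b)/(|a|²+|b|²) with a = 3, b = -2.
a* b = -6, so ⟨σ_x⟩ = -12/13.
⟨S_x⟩ = (ħ/2)·⟨σ_x⟩.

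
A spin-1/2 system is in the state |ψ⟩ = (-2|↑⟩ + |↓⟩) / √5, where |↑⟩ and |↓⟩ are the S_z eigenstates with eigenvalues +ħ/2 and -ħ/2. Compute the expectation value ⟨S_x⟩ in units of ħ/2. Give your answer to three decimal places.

⟨σ_x⟩ = 2 Re(a* b)/(|a|²+|b|²) with a = -2, b = 1.
a* b = -2, so ⟨σ_x⟩ = -4/5.
⟨S_x⟩ = (ħ/2)·⟨σ_x⟩.

-0.800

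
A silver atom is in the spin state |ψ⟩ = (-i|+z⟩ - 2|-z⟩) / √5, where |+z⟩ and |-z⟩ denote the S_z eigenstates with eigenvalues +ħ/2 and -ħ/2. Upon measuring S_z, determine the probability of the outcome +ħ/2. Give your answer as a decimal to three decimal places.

The +ħ/2 outcome corresponds to |+z⟩. Its amplitude in |ψ⟩ is -i/√5.
P = |-i|² / 5 = 1/5.

0.200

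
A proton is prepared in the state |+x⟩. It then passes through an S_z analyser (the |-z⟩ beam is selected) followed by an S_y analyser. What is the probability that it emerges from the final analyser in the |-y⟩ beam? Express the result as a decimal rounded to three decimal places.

First analyser (S_z): from |+x⟩, P(|-z⟩) = 1/2.
After stage 1 the state is |-z⟩; P(|-y⟩) = |⟨-y|-z⟩|² = 1/2.
Joint probability = 1/2 × 1/2 = 0.250.

0.250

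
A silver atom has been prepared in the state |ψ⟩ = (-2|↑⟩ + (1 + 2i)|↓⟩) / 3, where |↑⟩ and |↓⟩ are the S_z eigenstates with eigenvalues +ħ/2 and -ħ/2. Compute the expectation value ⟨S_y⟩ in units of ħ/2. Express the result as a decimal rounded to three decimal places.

⟨σ_y⟩ = 2 Im(a* b)/(|a|²+|b|²) with a = -2, b = (1 + 2i).
a* b = (-2 - 4i), so ⟨σ_y⟩ = -8/9.
⟨S_y⟩ = (ħ/2)·⟨σ_y⟩.

-0.889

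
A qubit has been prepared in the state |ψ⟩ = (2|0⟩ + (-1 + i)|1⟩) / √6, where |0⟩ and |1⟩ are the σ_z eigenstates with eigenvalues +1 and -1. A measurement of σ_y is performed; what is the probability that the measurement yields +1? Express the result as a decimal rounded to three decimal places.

0.833

|+y⟩ = (|0⟩ + i|1⟩)/√2, so ⟨+y|ψ⟩ = (3 + i) / (√2·√6).
P = |3 + i|² / 12 = 10/12.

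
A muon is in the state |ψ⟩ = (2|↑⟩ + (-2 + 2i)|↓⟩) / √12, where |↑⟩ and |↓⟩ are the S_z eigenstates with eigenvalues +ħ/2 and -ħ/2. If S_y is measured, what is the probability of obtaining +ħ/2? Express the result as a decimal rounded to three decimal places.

|+y⟩ = (|↑⟩ + i|↓⟩)/√2, so ⟨+y|ψ⟩ = (4 + 2i) / (√2·√12).
P = |4 + 2i|² / 24 = 20/24.

0.833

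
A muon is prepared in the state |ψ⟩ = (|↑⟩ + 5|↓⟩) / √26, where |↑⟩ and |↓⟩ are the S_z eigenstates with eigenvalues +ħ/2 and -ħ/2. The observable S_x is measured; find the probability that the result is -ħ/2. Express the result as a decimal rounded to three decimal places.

|-x⟩ = (|↑⟩ - |↓⟩)/√2, so ⟨-x|ψ⟩ = (-4) / (√2·√26).
P = |-4|² / 52 = 16/52.

0.308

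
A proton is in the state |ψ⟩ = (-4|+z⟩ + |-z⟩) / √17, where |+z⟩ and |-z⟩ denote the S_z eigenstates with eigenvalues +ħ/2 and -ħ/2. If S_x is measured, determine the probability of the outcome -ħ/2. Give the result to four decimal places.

0.7353

|-x⟩ = (|+z⟩ - |-z⟩)/√2, so ⟨-x|ψ⟩ = (-5) / (√2·√17).
P = |-5|² / 34 = 25/34.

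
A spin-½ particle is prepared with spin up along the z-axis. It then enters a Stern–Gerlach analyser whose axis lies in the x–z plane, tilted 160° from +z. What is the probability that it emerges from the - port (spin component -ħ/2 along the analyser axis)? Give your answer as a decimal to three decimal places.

0.970

For spin-½, the probability of finding spin-up along an axis at angle θ to the initial spin direction is cos²(θ/2); spin-down is sin²(θ/2).
θ = 160°, so P = sin²(80°) ≈ 0.970.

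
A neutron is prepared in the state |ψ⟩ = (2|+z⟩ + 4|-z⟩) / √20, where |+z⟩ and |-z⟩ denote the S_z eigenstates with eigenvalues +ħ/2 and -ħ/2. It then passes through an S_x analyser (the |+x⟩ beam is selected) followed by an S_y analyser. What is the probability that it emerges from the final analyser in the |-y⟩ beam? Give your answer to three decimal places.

First analyser (S_x): P(|+x⟩) = |⟨+x|ψ⟩|² = 36/40.
After stage 1 the state is |+x⟩; P(|-y⟩) = |⟨-y|+x⟩|² = 1/2.
Joint probability = 36/40 × 1/2 = 0.450.

0.450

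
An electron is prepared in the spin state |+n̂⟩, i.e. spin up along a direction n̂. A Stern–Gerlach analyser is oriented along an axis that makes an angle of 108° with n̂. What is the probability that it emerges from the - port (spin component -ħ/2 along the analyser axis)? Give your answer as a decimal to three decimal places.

For spin-½, the probability of finding spin-up along an axis at angle θ to the initial spin direction is cos²(θ/2); spin-down is sin²(θ/2).
θ = 108°, so P = sin²(54°) ≈ 0.655.

0.655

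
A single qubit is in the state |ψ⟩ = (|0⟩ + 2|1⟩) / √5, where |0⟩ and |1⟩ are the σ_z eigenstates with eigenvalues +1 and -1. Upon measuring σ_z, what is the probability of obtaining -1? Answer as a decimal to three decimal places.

The -1 outcome corresponds to |1⟩. Its amplitude in |ψ⟩ is 2/√5.
P = |2|² / 5 = 4/5.

0.800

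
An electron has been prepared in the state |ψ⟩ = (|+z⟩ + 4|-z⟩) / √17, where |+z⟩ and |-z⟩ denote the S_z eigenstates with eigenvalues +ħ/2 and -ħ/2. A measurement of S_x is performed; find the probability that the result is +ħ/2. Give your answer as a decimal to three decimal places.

|+x⟩ = (|+z⟩ + |-z⟩)/√2, so ⟨+x|ψ⟩ = (5) / (√2·√17).
P = |5|² / 34 = 25/34.

0.735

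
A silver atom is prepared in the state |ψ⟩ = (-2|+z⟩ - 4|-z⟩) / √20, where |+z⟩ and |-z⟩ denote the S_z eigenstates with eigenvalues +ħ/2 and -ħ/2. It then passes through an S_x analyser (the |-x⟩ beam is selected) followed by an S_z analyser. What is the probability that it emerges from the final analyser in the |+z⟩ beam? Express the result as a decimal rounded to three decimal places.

First analyser (S_x): P(|-x⟩) = |⟨-x|ψ⟩|² = 4/40.
After stage 1 the state is |-x⟩; P(|+z⟩) = |⟨+z|-x⟩|² = 1/2.
Joint probability = 4/40 × 1/2 = 0.050.

0.050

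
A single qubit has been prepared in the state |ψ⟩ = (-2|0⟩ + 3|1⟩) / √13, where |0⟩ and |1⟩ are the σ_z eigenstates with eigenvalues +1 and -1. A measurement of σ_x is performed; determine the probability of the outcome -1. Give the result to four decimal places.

|-x⟩ = (|0⟩ - |1⟩)/√2, so ⟨-x|ψ⟩ = (-5) / (√2·√13).
P = |-5|² / 26 = 25/26.

0.9615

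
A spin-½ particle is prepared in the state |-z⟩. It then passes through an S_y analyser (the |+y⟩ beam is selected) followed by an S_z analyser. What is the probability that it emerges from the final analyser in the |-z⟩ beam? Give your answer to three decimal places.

First analyser (S_y): from |-z⟩, P(|+y⟩) = 1/2.
After stage 1 the state is |+y⟩; P(|-z⟩) = |⟨-z|+y⟩|² = 1/2.
Joint probability = 1/2 × 1/2 = 0.250.

0.250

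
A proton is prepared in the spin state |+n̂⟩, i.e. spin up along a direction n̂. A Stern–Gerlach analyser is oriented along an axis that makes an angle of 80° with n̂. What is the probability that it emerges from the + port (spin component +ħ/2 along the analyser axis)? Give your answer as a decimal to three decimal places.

0.587

For spin-½, the probability of finding spin-up along an axis at angle θ to the initial spin direction is cos²(θ/2); spin-down is sin²(θ/2).
θ = 80°, so P = cos²(40°) ≈ 0.587.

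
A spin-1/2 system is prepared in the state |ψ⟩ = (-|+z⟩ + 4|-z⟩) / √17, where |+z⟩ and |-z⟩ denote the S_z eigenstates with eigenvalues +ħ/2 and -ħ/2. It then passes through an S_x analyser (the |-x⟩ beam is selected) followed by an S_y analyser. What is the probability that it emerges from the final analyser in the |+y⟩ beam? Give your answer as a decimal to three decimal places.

First analyser (S_x): P(|-x⟩) = |⟨-x|ψ⟩|² = 25/34.
After stage 1 the state is |-x⟩; P(|+y⟩) = |⟨+y|-x⟩|² = 1/2.
Joint probability = 25/34 × 1/2 = 0.368.

0.368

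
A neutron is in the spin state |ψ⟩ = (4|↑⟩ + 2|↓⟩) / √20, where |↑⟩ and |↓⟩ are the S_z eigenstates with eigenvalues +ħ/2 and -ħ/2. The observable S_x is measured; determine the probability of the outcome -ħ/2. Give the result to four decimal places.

0.1000

|-x⟩ = (|↑⟩ - |↓⟩)/√2, so ⟨-x|ψ⟩ = (2) / (√2·√20).
P = |2|² / 40 = 4/40.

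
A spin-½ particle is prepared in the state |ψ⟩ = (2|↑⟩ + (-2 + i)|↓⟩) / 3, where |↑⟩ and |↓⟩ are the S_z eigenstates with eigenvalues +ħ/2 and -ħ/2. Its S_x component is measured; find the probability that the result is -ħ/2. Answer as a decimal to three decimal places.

0.944

|-x⟩ = (|↑⟩ - |↓⟩)/√2, so ⟨-x|ψ⟩ = (4 - i) / (√2·3).
P = |4 - i|² / 18 = 17/18.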